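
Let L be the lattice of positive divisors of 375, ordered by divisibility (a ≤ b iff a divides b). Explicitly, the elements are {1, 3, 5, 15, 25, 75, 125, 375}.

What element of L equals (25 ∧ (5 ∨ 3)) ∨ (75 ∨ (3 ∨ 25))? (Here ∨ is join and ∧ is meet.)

5 ∨ 3 = 15
25 ∧ 15 = 5
3 ∨ 25 = 75
75 ∨ 75 = 75
5 ∨ 75 = 75

75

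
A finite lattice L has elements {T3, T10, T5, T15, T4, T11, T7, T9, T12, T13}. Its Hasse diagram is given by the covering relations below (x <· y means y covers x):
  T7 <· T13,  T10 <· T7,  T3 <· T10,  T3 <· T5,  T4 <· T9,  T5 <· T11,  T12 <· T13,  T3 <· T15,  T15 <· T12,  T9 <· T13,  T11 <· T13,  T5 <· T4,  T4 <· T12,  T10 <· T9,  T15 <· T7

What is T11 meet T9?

T5

Common lower bounds of {T11, T9}: T3, T5.
The greatest among these is T5.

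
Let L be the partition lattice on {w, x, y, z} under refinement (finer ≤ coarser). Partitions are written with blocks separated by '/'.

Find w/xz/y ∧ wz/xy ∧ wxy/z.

w/x/y/z

The meet (common refinement) of w/xz/y, wz/xy, wxy/z intersects blocks pairwise, giving w/x/y/z.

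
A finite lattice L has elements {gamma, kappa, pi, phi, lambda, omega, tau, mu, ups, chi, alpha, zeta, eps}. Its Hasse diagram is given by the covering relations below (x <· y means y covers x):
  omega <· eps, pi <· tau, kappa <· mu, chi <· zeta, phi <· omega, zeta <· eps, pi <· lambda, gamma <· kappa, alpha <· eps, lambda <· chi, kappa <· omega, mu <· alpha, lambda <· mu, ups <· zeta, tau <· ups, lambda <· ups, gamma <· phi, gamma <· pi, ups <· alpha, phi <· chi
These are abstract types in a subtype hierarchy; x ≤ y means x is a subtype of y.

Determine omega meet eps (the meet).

omega

Common lower bounds of {omega, eps}: gamma, kappa, omega, phi.
The greatest among these is omega.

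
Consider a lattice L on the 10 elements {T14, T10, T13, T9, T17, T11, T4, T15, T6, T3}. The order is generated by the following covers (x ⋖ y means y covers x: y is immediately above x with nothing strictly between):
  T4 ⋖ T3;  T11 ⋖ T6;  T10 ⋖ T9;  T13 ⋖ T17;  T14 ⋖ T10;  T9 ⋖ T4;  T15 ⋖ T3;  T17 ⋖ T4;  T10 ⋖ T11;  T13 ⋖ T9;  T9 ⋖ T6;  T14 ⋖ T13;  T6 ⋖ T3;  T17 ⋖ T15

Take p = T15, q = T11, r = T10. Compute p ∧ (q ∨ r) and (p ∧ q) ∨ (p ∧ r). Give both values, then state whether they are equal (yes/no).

T14; T14; yes

q ∨ r = T11, so p ∧ (q ∨ r) = T15 ∧ T11 = T14.
p ∧ q = T14 and p ∧ r = T14, so (p ∧ q) ∨ (p ∧ r) = T14 ∨ T14 = T14.
Equal: yes.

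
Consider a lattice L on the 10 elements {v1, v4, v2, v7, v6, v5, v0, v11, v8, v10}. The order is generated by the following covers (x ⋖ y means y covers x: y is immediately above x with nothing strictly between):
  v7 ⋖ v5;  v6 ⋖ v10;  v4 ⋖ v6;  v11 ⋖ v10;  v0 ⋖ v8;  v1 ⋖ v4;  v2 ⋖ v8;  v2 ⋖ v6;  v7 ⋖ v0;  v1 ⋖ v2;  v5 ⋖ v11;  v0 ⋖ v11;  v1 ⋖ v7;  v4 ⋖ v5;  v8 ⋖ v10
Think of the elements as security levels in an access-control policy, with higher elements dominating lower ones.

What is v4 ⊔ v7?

Common upper bounds of {v4, v7}: v10, v11, v5.
The least among these is v5.

v5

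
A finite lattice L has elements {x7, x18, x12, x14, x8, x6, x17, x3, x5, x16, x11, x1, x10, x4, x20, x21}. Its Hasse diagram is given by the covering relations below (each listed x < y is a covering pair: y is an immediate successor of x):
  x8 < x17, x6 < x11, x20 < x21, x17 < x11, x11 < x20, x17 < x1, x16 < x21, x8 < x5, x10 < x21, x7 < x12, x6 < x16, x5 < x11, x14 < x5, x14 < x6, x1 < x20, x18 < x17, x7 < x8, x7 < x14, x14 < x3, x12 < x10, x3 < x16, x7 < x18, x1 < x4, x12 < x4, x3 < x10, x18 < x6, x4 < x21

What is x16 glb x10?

x3

Common lower bounds of {x16, x10}: x14, x3, x7.
The greatest among these is x3.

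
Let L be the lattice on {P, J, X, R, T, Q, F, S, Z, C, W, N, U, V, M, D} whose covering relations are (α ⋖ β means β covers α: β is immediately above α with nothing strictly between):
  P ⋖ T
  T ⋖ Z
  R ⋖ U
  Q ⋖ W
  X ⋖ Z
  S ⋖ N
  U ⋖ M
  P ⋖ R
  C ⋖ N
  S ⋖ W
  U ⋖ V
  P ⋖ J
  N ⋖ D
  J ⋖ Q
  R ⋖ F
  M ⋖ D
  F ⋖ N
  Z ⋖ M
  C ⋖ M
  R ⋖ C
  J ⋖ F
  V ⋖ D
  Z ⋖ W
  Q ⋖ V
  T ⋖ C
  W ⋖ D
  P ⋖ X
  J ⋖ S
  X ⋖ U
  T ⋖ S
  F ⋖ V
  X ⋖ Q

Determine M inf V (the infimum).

U

Common lower bounds of {M, V}: P, R, U, X.
The greatest among these is U.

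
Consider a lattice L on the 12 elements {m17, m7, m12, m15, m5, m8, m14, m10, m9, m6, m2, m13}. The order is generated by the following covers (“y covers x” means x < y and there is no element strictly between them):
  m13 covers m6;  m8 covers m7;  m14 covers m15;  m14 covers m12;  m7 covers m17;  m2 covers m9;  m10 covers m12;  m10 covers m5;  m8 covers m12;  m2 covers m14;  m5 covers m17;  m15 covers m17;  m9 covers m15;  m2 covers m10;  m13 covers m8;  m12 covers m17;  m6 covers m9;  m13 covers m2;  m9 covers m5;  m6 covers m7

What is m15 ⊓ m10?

Common lower bounds of {m15, m10}: m17.
The greatest among these is m17.

m17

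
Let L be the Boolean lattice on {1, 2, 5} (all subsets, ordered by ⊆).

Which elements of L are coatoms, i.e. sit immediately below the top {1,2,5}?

{1,2}, {1,5}, {2,5}

The coatoms are exactly the elements covered by {1,2,5}: {1,2}, {1,5}, {2,5}.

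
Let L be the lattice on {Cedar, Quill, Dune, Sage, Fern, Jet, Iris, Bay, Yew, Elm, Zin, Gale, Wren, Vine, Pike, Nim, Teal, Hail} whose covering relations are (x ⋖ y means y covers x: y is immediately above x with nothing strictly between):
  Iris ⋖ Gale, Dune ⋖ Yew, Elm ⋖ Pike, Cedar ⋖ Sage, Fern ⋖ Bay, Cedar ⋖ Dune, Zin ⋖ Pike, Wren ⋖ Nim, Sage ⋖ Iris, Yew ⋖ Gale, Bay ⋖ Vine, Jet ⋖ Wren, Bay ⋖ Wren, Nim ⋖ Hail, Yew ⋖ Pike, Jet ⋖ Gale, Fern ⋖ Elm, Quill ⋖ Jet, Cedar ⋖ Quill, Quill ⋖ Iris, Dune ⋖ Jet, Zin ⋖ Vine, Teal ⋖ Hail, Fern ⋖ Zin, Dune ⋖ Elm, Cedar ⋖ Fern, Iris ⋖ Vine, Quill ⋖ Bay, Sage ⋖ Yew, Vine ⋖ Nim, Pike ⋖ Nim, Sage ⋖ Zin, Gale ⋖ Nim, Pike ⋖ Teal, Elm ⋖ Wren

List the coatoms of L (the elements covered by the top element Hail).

Nim, Teal

The coatoms are exactly the elements covered by Hail: Nim, Teal.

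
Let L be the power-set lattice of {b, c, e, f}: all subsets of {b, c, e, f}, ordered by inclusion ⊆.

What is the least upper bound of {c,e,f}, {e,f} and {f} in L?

Common upper bounds of {{c,e,f}, {e,f}, {f}}: {b,c,e,f}, {c,e,f}.
The least among these is {c,e,f}.

{c,e,f}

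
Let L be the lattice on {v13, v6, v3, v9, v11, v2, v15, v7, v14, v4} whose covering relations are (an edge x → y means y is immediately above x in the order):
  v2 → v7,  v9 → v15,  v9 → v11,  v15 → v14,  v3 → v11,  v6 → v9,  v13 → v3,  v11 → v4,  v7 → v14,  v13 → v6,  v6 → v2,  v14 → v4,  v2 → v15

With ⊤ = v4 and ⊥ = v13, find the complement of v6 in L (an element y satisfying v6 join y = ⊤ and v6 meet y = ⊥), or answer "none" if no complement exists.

none

For every candidate y, either v6 ∨ y ≠ v4 or v6 ∧ y ≠ v13; no complement exists.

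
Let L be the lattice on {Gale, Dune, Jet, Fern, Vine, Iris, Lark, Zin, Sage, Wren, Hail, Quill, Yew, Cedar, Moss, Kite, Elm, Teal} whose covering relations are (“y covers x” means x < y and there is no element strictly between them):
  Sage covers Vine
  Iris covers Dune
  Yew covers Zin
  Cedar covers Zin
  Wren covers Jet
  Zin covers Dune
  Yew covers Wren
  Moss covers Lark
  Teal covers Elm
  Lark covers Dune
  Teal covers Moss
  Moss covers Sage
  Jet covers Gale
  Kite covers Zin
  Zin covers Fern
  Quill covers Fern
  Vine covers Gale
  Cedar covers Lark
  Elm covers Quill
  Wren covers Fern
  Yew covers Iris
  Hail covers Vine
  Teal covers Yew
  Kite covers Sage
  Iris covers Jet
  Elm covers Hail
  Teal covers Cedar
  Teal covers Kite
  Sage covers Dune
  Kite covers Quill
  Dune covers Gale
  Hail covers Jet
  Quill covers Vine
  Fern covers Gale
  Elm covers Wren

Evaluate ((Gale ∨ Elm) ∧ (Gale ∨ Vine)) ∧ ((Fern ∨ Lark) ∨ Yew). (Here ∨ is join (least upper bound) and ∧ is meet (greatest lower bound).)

Gale ∨ Elm = Elm
Gale ∨ Vine = Vine
Elm ∧ Vine = Vine
Fern ∨ Lark = Cedar
Cedar ∨ Yew = Teal
Vine ∧ Teal = Vine

Vine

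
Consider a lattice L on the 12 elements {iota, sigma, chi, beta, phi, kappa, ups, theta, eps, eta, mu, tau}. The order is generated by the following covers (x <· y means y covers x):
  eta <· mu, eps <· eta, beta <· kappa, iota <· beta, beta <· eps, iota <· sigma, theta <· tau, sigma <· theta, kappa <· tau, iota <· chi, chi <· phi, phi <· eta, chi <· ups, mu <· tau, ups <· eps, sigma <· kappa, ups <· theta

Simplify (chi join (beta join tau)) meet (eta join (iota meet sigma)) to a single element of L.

eta

beta ∨ tau = tau
chi ∨ tau = tau
iota ∧ sigma = iota
eta ∨ iota = eta
tau ∧ eta = eta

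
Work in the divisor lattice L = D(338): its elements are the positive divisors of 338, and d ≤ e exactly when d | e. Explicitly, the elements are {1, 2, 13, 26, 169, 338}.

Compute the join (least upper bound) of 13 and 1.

In the divisibility order, the join is the least common multiple: lcm(13, 1) = 13.

13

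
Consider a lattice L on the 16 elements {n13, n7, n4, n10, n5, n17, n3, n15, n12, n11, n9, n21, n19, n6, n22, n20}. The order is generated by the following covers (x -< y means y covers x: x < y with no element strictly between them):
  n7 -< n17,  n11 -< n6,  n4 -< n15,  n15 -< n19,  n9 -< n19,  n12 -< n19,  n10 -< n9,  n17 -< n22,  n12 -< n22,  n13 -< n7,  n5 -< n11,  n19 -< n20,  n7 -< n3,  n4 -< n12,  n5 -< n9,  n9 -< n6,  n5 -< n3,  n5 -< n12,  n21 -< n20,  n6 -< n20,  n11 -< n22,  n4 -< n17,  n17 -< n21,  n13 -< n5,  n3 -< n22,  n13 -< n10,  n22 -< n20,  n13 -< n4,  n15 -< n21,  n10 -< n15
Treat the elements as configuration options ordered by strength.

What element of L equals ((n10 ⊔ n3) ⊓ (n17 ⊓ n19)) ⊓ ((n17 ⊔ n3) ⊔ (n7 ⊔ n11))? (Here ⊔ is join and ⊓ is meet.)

n10 ∨ n3 = n20
n17 ∧ n19 = n4
n20 ∧ n4 = n4
n17 ∨ n3 = n22
n7 ∨ n11 = n22
n22 ∨ n22 = n22
n4 ∧ n22 = n4

n4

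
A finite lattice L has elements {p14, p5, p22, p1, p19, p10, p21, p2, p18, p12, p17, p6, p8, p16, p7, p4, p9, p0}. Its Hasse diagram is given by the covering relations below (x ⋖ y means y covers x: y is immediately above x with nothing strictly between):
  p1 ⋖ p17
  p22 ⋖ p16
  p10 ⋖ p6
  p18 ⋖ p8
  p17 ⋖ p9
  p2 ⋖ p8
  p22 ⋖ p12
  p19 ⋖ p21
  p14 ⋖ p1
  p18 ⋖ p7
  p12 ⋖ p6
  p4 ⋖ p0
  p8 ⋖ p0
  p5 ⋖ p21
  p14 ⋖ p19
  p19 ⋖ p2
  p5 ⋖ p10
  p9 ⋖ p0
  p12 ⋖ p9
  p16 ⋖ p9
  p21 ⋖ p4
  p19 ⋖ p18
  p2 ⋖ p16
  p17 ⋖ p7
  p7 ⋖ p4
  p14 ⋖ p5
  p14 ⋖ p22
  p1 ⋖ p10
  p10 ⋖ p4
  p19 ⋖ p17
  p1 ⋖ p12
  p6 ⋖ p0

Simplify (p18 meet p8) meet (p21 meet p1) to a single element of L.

p18 ∧ p8 = p18
p21 ∧ p1 = p14
p18 ∧ p14 = p14

p14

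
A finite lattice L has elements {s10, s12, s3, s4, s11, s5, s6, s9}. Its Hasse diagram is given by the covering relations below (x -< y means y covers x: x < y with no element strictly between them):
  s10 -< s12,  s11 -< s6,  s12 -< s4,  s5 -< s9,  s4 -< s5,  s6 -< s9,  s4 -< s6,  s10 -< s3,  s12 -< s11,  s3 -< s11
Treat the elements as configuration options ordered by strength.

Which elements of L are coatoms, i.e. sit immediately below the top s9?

s5, s6

The coatoms are exactly the elements covered by s9: s5, s6.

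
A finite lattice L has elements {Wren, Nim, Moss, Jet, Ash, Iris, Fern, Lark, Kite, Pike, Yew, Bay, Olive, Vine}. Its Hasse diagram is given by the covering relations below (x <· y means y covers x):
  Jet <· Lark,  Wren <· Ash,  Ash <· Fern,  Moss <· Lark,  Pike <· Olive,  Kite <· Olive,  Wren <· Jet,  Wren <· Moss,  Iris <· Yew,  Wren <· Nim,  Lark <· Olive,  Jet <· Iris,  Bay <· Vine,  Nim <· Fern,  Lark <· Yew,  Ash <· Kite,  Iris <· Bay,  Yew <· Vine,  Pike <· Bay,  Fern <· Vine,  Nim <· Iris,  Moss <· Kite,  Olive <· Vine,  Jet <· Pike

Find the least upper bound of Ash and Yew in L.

Common upper bounds of {Ash, Yew}: Vine.
The least among these is Vine.

Vine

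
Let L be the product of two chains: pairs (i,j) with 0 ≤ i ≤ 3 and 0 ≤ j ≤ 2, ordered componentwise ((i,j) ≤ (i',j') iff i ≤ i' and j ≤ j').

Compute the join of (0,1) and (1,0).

In a product of chains, the join is componentwise max, giving (1,1).

(1,1)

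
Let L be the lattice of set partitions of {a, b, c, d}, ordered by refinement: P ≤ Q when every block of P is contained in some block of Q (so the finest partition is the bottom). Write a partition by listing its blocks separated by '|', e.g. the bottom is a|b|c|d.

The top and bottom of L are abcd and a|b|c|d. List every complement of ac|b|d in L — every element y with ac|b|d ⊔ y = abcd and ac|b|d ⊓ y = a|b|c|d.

Need y with ac|b|d ∨ y = abcd and ac|b|d ∧ y = a|b|c|d.
Checking each element gives: abd|c, ab|cd, ad|bc, a|bcd.

abd|c, ab|cd, ad|bc, a|bcd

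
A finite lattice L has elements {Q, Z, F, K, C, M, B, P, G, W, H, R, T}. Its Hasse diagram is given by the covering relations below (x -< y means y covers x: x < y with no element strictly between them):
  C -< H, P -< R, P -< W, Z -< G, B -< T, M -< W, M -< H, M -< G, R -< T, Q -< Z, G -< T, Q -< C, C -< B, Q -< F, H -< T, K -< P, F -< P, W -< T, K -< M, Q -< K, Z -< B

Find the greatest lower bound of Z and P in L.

Common lower bounds of {Z, P}: Q.
The greatest among these is Q.

Q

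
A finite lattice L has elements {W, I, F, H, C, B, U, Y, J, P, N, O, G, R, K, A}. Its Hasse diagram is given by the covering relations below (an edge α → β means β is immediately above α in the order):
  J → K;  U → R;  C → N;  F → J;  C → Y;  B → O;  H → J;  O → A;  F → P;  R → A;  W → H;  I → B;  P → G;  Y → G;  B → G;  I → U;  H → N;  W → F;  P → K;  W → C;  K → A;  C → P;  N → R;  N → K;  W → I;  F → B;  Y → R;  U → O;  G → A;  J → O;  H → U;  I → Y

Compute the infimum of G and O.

Common lower bounds of {G, O}: B, F, I, W.
The greatest among these is B.

B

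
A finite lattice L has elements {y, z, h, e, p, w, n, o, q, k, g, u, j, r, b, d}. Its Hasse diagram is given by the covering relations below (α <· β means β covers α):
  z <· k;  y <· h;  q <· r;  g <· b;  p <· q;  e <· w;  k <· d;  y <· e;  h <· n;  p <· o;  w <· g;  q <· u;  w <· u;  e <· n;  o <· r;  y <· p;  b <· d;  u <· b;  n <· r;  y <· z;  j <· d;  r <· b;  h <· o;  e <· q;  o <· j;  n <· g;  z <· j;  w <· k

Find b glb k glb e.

Common lower bounds of {b, k, e}: e, y.
The greatest among these is e.

e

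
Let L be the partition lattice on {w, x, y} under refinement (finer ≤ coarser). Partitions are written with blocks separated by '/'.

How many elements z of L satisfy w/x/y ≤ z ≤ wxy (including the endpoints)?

The interval [w/x/y, wxy] = {w/x/y, w/xy, wx/y, wxy, wy/x}, which has 5 elements.

5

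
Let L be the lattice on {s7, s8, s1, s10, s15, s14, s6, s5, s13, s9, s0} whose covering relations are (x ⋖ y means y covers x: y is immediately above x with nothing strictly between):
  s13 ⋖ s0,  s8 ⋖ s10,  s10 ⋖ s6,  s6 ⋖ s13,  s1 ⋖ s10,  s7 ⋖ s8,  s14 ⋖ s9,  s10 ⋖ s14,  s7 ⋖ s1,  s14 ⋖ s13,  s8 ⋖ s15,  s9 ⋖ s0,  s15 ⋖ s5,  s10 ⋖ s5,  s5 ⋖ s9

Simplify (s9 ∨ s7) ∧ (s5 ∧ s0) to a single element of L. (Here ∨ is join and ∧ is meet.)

s5

s9 ∨ s7 = s9
s5 ∧ s0 = s5
s9 ∧ s5 = s5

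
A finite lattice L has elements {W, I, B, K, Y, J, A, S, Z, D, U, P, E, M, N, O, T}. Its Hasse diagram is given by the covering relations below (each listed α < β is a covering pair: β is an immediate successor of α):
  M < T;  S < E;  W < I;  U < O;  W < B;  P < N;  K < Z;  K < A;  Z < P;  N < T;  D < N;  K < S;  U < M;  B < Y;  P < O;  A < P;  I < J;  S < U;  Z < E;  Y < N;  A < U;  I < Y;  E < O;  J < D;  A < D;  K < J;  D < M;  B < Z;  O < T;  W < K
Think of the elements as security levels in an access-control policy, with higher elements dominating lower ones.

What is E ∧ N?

Z

Common lower bounds of {E, N}: B, K, W, Z.
The greatest among these is Z.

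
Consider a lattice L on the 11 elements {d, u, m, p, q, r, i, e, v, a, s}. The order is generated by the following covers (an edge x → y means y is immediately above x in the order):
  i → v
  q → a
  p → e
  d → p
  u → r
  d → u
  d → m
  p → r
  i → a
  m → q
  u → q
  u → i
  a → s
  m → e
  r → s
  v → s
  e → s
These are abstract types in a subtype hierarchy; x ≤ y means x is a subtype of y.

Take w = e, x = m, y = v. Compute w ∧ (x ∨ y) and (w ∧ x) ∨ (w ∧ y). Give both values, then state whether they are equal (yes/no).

x ∨ y = s, so w ∧ (x ∨ y) = e ∧ s = e.
w ∧ x = m and w ∧ y = d, so (w ∧ x) ∨ (w ∧ y) = m ∨ d = m.
Equal: no.

e; m; no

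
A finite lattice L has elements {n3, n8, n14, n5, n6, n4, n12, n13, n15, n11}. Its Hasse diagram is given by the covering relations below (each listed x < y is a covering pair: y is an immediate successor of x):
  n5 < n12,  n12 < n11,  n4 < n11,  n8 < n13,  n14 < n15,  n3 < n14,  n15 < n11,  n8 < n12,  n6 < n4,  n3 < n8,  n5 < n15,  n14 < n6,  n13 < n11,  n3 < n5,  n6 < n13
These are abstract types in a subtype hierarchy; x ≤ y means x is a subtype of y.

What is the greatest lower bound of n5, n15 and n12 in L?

Common lower bounds of {n5, n15, n12}: n3, n5.
The greatest among these is n5.

n5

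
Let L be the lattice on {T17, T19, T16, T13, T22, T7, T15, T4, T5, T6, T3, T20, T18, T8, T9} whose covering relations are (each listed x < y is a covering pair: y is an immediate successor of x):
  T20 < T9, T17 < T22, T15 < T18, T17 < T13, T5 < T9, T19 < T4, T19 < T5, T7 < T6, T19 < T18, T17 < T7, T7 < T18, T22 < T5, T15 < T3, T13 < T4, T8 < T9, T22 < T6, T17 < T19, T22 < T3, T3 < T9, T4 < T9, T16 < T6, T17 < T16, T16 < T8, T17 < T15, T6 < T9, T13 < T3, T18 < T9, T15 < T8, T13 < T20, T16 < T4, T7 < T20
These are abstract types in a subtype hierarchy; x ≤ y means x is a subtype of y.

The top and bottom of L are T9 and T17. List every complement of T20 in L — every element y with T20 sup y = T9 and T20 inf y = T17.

Need y with T20 ∨ y = T9 and T20 ∧ y = T17.
Checking each element gives: T15, T16, T19, T22, T5, T8.

T15, T16, T19, T22, T5, T8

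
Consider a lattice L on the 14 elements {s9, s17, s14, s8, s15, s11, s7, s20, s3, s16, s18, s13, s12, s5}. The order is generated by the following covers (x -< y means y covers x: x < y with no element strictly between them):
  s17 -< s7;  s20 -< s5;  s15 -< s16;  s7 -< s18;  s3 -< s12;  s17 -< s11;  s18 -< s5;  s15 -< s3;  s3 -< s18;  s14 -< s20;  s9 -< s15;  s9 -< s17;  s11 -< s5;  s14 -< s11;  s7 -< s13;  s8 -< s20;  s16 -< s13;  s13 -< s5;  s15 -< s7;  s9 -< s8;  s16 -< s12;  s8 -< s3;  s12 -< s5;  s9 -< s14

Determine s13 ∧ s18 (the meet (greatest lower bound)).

s7

Common lower bounds of {s13, s18}: s15, s17, s7, s9.
The greatest among these is s7.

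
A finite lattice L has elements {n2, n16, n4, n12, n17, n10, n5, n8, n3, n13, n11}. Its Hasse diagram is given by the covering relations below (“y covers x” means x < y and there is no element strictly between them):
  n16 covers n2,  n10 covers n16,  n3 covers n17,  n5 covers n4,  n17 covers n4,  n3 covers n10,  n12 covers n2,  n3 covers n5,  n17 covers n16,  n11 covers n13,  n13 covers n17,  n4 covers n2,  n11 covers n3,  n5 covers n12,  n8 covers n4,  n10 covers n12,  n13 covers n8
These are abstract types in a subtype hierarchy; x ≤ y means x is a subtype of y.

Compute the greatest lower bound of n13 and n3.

n17

Common lower bounds of {n13, n3}: n16, n17, n2, n4.
The greatest among these is n17.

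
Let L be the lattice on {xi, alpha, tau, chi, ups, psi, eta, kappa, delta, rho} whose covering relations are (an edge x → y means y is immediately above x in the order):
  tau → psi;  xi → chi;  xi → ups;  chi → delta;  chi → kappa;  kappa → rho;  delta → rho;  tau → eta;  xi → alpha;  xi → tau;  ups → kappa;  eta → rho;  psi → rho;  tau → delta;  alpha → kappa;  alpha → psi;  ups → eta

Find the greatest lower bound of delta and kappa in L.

Common lower bounds of {delta, kappa}: chi, xi.
The greatest among these is chi.

chi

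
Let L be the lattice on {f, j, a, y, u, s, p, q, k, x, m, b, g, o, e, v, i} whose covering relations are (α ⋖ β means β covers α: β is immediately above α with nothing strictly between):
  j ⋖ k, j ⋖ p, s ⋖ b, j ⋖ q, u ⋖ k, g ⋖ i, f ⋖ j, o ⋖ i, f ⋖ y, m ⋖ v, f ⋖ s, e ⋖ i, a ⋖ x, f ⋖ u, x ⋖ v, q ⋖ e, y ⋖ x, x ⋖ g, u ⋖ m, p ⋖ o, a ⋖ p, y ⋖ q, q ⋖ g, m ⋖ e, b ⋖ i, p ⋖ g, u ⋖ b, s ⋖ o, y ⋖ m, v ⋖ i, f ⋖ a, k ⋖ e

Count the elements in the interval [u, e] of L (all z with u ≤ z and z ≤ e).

4

The interval [u, e] = {e, k, m, u}, which has 4 elements.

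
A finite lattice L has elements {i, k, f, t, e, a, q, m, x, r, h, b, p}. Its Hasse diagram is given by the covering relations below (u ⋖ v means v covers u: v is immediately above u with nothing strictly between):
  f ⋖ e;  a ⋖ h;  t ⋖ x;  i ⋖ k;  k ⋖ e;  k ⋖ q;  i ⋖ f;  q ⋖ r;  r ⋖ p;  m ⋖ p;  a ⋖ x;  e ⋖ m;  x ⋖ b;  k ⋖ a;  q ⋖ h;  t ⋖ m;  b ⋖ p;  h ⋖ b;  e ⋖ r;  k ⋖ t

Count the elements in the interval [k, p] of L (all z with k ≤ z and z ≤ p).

11

The interval [k, p] = {a, b, e, h, k, m, p, q, r, t, x}, which has 11 elements.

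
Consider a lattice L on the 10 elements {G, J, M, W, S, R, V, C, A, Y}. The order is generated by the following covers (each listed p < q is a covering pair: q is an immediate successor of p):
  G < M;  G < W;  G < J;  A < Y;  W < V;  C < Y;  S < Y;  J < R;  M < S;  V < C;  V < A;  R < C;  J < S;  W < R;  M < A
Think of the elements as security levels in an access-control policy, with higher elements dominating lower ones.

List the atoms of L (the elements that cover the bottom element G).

The atoms are exactly the elements that cover G: J, M, W.

J, M, W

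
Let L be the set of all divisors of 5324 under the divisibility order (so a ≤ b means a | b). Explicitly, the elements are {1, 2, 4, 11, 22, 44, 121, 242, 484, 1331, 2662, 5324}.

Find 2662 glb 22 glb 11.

In the divisibility order, the meet is the greatest common divisor: gcd(2662, 22, 11) = 11.

11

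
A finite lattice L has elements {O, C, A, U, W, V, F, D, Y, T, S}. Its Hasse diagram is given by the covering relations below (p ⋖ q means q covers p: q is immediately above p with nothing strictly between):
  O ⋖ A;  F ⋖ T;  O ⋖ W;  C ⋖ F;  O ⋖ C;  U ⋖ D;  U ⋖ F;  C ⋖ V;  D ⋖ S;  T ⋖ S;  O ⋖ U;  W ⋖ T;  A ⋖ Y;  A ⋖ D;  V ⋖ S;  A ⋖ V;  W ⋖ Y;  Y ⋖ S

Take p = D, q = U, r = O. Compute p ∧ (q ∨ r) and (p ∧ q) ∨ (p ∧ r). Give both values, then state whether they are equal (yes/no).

U; U; yes

q ∨ r = U, so p ∧ (q ∨ r) = D ∧ U = U.
p ∧ q = U and p ∧ r = O, so (p ∧ q) ∨ (p ∧ r) = U ∨ O = U.
Equal: yes.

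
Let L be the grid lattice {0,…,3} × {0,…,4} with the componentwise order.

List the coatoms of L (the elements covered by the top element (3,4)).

The coatoms are exactly the elements covered by (3,4): (2,4), (3,3).

(2,4), (3,3)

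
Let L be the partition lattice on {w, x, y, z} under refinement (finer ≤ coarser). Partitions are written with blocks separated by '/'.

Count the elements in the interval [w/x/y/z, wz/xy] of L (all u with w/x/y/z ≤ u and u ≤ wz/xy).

The interval [w/x/y/z, wz/xy] = {w/x/y/z, w/xy/z, wz/x/y, wz/xy}, which has 4 elements.

4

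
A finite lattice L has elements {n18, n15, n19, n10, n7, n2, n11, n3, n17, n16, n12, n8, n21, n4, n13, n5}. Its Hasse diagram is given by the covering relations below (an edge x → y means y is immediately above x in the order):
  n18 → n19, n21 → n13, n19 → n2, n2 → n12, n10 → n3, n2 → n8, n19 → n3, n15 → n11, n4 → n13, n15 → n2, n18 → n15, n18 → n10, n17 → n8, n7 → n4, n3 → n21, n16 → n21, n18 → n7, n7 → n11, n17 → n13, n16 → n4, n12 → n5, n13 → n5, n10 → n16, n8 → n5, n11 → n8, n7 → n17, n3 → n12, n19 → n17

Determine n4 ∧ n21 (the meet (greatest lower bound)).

Common lower bounds of {n4, n21}: n10, n16, n18.
The greatest among these is n16.

n16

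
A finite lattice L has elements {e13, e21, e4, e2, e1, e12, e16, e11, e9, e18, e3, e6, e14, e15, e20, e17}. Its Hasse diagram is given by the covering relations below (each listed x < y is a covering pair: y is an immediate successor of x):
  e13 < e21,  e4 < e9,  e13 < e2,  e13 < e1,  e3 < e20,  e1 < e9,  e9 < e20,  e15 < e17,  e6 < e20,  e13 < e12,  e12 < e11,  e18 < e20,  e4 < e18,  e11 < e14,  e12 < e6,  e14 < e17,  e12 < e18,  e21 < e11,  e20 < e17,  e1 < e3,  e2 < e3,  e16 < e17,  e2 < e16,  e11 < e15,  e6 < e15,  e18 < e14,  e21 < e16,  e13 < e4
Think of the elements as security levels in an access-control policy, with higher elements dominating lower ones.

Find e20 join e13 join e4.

Common upper bounds of {e20, e13, e4}: e17, e20.
The least among these is e20.

e20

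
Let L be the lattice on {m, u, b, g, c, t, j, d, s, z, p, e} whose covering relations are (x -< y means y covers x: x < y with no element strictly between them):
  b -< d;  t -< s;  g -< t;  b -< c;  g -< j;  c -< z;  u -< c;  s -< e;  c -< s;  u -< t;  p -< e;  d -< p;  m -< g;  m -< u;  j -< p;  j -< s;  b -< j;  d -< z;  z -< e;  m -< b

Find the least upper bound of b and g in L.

j

Common upper bounds of {b, g}: e, j, p, s.
The least among these is j.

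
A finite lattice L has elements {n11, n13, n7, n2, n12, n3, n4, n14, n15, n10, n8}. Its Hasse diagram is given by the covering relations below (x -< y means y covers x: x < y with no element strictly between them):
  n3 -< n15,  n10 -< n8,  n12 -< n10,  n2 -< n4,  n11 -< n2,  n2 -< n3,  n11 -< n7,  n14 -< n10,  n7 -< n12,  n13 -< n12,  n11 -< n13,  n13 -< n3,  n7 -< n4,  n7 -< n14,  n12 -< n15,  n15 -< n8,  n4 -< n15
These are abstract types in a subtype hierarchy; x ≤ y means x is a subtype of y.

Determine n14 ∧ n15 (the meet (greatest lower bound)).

n7

Common lower bounds of {n14, n15}: n11, n7.
The greatest among these is n7.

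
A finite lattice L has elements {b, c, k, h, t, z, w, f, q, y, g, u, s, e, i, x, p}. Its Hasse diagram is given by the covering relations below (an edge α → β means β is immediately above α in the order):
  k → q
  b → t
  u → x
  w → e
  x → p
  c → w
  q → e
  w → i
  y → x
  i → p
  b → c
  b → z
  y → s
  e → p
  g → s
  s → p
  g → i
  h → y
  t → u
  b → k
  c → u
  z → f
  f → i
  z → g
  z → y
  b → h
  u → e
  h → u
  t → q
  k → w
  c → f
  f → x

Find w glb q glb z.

b

Common lower bounds of {w, q, z}: b.
The greatest among these is b.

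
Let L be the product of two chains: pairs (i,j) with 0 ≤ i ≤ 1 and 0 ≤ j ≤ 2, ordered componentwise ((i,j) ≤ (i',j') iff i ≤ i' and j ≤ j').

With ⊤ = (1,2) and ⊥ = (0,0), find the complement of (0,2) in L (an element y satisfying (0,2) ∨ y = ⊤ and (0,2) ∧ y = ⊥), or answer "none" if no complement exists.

(1,0)

Need y with (0,2) ∨ y = (1,2) and (0,2) ∧ y = (0,0).
Checking each element gives: (1,0).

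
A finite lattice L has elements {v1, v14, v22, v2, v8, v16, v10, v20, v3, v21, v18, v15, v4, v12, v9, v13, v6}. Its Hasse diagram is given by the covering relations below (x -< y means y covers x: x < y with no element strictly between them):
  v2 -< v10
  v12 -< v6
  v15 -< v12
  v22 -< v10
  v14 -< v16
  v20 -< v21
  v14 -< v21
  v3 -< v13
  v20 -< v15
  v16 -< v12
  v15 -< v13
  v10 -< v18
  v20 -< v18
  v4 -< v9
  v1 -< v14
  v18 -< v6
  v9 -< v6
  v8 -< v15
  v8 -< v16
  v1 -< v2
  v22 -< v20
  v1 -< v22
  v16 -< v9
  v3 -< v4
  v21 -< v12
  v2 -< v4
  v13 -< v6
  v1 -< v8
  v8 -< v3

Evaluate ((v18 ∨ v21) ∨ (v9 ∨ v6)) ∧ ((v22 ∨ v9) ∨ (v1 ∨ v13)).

v18 ∨ v21 = v6
v9 ∨ v6 = v6
v6 ∨ v6 = v6
v22 ∨ v9 = v6
v1 ∨ v13 = v13
v6 ∨ v13 = v6
v6 ∧ v6 = v6

v6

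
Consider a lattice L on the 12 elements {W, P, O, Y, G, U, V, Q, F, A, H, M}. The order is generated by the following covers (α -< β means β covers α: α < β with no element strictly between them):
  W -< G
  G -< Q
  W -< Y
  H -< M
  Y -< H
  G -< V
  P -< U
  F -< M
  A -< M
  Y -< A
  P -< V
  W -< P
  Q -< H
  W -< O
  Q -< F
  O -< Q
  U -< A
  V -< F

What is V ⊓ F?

Common lower bounds of {V, F}: G, P, V, W.
The greatest among these is V.

V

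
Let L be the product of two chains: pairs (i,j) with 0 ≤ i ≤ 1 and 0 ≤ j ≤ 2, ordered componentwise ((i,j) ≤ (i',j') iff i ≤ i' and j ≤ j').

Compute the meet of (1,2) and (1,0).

(1,0)

Common lower bounds of {(1,2), (1,0)}: (0,0), (1,0).
The greatest among these is (1,0).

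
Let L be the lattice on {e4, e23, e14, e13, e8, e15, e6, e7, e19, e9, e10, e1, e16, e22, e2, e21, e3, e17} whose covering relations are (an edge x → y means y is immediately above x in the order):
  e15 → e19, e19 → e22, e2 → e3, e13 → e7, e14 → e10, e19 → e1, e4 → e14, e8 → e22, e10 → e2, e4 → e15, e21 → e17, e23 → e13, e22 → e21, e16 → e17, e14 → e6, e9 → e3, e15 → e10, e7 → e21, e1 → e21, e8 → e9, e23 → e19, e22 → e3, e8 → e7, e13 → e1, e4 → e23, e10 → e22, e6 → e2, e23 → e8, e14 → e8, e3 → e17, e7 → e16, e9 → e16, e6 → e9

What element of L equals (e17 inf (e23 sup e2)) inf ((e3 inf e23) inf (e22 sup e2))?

e23

e23 ∨ e2 = e3
e17 ∧ e3 = e3
e3 ∧ e23 = e23
e22 ∨ e2 = e3
e23 ∧ e3 = e23
e3 ∧ e23 = e23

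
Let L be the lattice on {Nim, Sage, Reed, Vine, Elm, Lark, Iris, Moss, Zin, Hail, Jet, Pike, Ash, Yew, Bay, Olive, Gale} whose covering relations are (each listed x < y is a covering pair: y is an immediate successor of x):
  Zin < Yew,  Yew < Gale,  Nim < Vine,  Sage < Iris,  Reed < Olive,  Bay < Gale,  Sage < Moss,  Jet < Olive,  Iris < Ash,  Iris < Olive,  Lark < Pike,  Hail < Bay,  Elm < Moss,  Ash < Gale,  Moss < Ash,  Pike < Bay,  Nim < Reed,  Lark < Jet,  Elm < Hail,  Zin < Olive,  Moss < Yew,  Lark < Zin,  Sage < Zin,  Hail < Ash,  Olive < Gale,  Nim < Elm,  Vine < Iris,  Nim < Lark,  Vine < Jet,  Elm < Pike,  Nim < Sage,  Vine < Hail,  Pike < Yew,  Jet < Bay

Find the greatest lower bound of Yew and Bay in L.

Pike

Common lower bounds of {Yew, Bay}: Elm, Lark, Nim, Pike.
The greatest among these is Pike.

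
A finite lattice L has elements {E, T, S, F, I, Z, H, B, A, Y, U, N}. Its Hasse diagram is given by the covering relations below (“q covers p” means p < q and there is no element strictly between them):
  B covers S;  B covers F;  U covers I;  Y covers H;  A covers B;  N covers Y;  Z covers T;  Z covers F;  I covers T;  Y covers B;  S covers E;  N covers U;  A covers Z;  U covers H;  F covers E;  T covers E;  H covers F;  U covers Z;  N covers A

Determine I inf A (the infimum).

T

Common lower bounds of {I, A}: E, T.
The greatest among these is T.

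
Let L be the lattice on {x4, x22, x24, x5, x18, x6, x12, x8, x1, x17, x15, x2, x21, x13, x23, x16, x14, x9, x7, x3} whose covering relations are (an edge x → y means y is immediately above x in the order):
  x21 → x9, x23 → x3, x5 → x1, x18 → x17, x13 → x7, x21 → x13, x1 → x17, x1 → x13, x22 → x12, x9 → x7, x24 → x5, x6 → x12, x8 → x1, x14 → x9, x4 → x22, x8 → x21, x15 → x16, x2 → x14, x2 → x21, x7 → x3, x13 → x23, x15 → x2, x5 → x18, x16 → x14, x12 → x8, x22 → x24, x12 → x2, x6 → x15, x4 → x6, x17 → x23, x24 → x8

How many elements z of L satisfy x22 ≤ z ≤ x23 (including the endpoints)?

12

The interval [x22, x23] = {x1, x12, x13, x17, x18, x2, x21, x22, x23, x24, x5, x8}, which has 12 elements.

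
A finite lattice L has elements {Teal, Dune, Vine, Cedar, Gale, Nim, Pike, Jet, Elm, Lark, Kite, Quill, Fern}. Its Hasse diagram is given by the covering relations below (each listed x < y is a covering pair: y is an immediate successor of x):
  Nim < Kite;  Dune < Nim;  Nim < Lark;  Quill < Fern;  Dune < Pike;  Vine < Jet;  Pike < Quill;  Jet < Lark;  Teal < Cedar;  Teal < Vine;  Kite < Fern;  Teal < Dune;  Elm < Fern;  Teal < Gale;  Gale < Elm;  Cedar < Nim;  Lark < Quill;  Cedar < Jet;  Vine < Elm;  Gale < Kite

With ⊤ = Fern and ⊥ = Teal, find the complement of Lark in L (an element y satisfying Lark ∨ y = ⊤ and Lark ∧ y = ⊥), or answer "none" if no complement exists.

Gale

Need y with Lark ∨ y = Fern and Lark ∧ y = Teal.
Checking each element gives: Gale.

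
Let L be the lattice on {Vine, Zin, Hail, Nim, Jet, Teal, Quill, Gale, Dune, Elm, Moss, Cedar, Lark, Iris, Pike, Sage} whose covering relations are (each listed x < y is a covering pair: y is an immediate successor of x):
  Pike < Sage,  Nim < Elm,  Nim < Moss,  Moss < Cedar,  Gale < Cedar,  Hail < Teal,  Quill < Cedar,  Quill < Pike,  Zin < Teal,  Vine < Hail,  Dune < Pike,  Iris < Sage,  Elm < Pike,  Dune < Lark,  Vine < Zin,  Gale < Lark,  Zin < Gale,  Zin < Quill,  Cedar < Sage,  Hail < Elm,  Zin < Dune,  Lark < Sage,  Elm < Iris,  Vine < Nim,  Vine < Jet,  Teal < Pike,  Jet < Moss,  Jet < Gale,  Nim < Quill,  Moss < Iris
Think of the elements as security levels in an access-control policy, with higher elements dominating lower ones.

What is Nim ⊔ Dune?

Pike

Common upper bounds of {Nim, Dune}: Pike, Sage.
The least among these is Pike.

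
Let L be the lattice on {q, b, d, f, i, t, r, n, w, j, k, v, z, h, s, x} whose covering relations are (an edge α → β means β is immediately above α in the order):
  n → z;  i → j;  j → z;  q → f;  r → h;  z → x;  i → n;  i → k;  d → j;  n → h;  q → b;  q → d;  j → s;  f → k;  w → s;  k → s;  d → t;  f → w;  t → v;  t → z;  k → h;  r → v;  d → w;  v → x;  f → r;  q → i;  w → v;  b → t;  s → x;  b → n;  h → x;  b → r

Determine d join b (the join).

t

Common upper bounds of {d, b}: t, v, x, z.
The least among these is t.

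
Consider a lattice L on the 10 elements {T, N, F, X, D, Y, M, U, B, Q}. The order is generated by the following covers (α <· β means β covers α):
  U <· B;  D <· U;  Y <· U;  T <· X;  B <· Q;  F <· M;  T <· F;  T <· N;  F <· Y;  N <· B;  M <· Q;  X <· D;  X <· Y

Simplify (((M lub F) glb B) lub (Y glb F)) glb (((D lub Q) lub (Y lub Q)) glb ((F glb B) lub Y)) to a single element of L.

M ∨ F = M
M ∧ B = F
Y ∧ F = F
F ∨ F = F
D ∨ Q = Q
Y ∨ Q = Q
Q ∨ Q = Q
F ∧ B = F
F ∨ Y = Y
Q ∧ Y = Y
F ∧ Y = F

F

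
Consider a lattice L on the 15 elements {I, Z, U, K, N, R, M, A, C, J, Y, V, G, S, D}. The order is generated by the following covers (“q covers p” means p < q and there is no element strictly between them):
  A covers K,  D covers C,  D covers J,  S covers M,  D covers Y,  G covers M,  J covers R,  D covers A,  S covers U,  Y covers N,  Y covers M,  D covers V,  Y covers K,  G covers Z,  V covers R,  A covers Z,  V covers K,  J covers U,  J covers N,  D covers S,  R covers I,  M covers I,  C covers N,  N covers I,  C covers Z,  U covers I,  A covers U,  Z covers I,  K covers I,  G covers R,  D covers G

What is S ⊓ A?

U

Common lower bounds of {S, A}: I, U.
The greatest among these is U.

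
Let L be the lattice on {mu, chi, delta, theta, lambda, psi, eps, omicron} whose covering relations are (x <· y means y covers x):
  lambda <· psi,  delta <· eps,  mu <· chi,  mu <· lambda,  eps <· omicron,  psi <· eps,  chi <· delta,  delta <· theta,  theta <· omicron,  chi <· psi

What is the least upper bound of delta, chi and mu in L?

Common upper bounds of {delta, chi, mu}: delta, eps, omicron, theta.
The least among these is delta.

delta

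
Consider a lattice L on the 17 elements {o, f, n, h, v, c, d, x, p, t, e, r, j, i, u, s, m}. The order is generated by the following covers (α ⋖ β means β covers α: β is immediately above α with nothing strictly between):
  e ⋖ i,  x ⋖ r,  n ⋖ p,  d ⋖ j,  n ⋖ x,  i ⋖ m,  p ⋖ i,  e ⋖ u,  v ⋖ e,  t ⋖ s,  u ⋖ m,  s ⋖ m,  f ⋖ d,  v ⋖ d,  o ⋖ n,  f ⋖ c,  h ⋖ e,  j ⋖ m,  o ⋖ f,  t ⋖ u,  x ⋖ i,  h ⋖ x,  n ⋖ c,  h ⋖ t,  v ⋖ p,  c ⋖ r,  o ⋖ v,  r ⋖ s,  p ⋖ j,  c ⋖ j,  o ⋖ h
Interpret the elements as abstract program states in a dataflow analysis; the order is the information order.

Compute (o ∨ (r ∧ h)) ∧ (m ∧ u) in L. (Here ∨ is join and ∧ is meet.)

r ∧ h = h
o ∨ h = h
m ∧ u = u
h ∧ u = h

h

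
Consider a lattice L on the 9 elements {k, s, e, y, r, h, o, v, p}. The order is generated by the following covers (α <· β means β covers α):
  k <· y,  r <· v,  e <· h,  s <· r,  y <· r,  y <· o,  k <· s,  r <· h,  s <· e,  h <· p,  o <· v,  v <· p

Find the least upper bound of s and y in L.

r

Common upper bounds of {s, y}: h, p, r, v.
The least among these is r.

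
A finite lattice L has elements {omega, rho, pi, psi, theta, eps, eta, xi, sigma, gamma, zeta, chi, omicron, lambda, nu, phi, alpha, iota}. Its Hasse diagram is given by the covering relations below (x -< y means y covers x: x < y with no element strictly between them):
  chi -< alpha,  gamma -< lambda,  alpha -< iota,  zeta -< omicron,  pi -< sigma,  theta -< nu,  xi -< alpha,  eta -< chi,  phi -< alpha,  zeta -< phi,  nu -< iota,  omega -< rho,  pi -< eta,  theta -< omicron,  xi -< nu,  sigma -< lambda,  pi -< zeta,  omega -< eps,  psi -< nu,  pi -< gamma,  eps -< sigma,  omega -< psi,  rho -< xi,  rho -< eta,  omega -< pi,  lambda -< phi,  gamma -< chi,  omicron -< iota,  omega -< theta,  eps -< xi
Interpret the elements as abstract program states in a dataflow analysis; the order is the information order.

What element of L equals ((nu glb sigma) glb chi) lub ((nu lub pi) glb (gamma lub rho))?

chi

nu ∧ sigma = eps
eps ∧ chi = omega
nu ∨ pi = iota
gamma ∨ rho = chi
iota ∧ chi = chi
omega ∨ chi = chi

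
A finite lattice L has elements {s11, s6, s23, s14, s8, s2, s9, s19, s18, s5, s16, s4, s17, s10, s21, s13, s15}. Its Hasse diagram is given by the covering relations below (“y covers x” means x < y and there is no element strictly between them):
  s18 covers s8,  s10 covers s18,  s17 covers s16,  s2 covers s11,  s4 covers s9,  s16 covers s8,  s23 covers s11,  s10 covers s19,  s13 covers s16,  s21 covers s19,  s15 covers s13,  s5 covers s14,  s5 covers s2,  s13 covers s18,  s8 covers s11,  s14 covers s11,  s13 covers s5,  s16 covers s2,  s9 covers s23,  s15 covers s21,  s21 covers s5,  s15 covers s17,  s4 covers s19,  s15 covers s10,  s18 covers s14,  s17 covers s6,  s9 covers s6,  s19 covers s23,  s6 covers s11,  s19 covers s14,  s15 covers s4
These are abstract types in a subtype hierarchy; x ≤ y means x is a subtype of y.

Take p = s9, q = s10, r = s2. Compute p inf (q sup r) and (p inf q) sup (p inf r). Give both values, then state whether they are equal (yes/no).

s9; s23; no

q sup r = s15, so p inf (q sup r) = s9 inf s15 = s9.
p inf q = s23 and p inf r = s11, so (p inf q) sup (p inf r) = s23 sup s11 = s23.
Equal: no.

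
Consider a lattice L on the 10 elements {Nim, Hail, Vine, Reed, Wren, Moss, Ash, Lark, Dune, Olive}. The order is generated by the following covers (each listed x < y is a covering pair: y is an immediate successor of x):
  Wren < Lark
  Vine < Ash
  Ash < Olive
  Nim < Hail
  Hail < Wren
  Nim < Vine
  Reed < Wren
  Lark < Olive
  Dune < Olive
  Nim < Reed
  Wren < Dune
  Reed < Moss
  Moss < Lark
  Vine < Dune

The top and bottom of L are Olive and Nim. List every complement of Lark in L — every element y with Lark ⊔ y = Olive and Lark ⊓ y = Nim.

Ash, Vine

Need y with Lark ∨ y = Olive and Lark ∧ y = Nim.
Checking each element gives: Ash, Vine.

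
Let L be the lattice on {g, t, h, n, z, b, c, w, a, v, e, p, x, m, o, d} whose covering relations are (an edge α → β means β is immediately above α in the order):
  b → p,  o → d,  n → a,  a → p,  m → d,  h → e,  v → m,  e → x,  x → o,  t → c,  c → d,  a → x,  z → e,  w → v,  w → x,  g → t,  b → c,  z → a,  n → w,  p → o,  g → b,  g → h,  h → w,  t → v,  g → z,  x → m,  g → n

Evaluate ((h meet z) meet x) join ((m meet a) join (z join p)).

p

h ∧ z = g
g ∧ x = g
m ∧ a = a
z ∨ p = p
a ∨ p = p
g ∨ p = p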